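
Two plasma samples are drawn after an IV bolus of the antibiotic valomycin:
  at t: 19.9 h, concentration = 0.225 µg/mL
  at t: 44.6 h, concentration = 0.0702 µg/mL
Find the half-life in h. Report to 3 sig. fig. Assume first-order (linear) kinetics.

k = ln(C₁/C₂) / (t₂ − t₁) = ln(0.225/0.0702) / (44.6 − 19.9)
  = 1.165 / 24.70 = 0.04717 h⁻¹
t½ = ln2 / k = 0.693147 / 0.04717 = 14.69 h

14.7 h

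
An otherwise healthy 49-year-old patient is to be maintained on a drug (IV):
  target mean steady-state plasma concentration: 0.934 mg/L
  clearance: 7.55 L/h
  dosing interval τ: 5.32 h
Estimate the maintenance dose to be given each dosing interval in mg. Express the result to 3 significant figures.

37.5 mg

At steady state, Dose/τ = Css × CL.
Dose = Css × CL × τ = 0.934 × 7.550 × 5.32 = 37.52 mg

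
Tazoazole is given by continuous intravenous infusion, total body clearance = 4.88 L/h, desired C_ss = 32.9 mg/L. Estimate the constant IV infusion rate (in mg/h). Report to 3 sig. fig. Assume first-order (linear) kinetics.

161 mg/h

At steady state, infusion rate R₀ = Css × CL = 32.9 × 4.880 = 160.6 mg/h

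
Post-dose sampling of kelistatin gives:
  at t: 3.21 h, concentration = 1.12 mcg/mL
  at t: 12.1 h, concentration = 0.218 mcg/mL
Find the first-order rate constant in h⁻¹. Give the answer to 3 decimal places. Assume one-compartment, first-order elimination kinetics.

k = ln(C₁/C₂) / (t₂ − t₁) = ln(1.12/0.218) / (12.1 − 3.21)
  = 1.637 / 8.890 = 0.1841 h⁻¹

0.184 h⁻¹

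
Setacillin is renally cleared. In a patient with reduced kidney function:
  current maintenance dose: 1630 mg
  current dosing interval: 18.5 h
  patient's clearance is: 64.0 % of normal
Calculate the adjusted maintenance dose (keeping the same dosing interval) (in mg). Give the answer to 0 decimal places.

1043 mg

To keep the same average steady-state level, dosing rate must scale with clearance.
CL ratio = 64.0 / 100 = 0.6400
New dose (same interval) = 1630 × 0.6400 = 1043 mg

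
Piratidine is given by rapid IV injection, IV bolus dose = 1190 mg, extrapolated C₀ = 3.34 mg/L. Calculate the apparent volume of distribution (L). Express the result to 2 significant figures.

Vd = Dose / C₀ = 1190 / 3.34 = 356.3 L

360 L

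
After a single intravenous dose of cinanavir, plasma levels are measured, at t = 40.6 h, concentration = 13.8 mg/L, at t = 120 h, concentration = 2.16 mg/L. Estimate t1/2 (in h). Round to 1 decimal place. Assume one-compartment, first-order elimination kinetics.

29.7 h

k = ln(C₁/C₂) / (t₂ − t₁) = ln(13.8/2.16) / (120 − 40.6)
  = 1.855 / 79.40 = 0.02336 h⁻¹
t½ = ln2 / k = 0.693147 / 0.02336 = 29.67 h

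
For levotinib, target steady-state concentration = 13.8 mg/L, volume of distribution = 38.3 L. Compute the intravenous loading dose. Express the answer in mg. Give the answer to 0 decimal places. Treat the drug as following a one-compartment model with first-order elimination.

529 mg

LD = Css × Vd = 13.8 × 38.3 = 528.5 mg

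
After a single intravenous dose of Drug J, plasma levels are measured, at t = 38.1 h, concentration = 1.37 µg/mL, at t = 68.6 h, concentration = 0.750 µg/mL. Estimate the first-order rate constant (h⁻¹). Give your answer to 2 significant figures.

k = ln(C₁/C₂) / (t₂ − t₁) = ln(1.37/0.750) / (68.6 − 38.1)
  = 0.6025 / 30.50 = 0.01975 h⁻¹

0.020 h⁻¹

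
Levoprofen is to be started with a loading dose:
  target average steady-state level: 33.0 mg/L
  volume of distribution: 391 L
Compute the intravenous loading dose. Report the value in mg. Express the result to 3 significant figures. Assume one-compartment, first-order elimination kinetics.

LD = Css × Vd = 33.0 × 391 = 12900 mg

12900 mg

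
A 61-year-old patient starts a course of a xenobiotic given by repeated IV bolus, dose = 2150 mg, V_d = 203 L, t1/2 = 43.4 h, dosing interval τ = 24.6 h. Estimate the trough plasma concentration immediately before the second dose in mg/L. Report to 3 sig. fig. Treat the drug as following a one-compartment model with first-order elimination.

7.15 mg/L

C₀ per dose = Dose / Vd = 2150 / 203 = 10.59 mg/L
k = ln2 / t½ = 0.693147 / 43.4 = 0.01597 h⁻¹
Fraction remaining after one interval: r = e^(−kτ) = e^(−0.01597 × 24.6) = 0.6751
Before dose 2, 1 dose has been given (aged 1τ).
C_trough = C₀ × r = 10.59 × 0.6751 = 7.149 mg/L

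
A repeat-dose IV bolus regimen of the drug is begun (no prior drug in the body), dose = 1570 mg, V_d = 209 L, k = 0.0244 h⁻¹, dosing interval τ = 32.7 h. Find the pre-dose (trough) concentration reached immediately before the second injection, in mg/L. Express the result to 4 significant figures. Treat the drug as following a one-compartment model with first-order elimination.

3.383 mg/L

C₀ per dose = Dose / Vd = 1570 / 209 = 7.512 mg/L
Fraction remaining after one interval: r = e^(−kτ) = e^(−0.02440 × 32.7) = 0.4503
Before dose 2, 1 dose has been given (aged 1τ).
C_trough = C₀ × r = 7.512 × 0.4503 = 3.383 mg/L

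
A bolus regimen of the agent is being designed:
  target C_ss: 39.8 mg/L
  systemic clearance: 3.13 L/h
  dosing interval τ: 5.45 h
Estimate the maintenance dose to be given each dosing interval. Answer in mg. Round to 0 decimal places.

679 mg

At steady state, Dose/τ = Css × CL.
Dose = Css × CL × τ = 39.8 × 3.130 × 5.45 = 678.9 mg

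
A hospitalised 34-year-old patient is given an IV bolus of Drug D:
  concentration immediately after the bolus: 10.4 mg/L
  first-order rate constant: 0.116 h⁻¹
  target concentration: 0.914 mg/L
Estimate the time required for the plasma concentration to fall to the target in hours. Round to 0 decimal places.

21 h

t = ln(C₀ / C) / k = ln(10.40 / 0.914) / 0.1160
  = ln(11.38) / 0.1160 = 2.432 / 0.1160 = 20.97 h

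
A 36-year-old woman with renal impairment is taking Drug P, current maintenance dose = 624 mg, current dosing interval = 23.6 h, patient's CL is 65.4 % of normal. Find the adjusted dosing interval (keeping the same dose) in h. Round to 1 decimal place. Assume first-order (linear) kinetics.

To keep the same average steady-state level, dosing rate must scale with clearance.
CL ratio = 65.4 / 100 = 0.6540
New interval (same dose) = 23.6 / 0.6540 = 36.09 h

36.1 h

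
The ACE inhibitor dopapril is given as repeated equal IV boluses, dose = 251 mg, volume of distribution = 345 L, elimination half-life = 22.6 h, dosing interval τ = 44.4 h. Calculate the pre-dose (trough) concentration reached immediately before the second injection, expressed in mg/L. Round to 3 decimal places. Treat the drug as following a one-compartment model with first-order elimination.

C₀ per dose = Dose / Vd = 251 / 345 = 0.7275 mg/L
k = ln2 / t½ = 0.693147 / 22.6 = 0.03067 h⁻¹
Fraction remaining after one interval: r = e^(−kτ) = e^(−0.03067 × 44.4) = 0.2562
Before dose 2, 1 dose has been given (aged 1τ).
C_trough = C₀ × r = 0.7275 × 0.2562 = 0.1864 mg/L

0.186 mg/L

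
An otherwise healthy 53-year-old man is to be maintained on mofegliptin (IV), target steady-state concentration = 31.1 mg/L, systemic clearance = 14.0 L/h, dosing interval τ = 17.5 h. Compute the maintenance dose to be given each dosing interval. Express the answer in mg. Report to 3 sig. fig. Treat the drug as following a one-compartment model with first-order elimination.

At steady state, Dose/τ = Css × CL.
Dose = Css × CL × τ = 31.1 × 14.00 × 17.5 = 7620 mg

7620 mg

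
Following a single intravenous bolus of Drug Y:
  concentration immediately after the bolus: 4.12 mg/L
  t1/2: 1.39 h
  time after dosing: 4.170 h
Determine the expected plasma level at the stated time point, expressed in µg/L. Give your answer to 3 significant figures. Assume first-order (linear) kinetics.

515 µg/L

k = ln2 / t½ = 0.693147 / 1.39 = 0.4987 h⁻¹
t / t½ = 4.170 / 1.39 = 3 half-lives
C = C₀ × (1/2)^3 = 4.120 × 0.1250 = 0.5150 mg/L
Convert: 0.5150 mg/L × 1000 = 515.0 µg/L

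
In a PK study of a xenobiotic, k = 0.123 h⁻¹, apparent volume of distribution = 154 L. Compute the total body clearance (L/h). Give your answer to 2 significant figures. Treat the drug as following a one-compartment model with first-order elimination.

19 L/h

CL = k × Vd = 0.123 × 154 = 18.94 L/h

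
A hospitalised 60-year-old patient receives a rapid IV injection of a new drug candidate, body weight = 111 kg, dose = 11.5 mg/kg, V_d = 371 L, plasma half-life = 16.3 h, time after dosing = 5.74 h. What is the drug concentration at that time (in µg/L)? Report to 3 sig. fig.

Total dose = 11.5 × 111 = 1277 mg
C₀ = Dose / Vd = 1277 / 371 = 3.442 mg/L
k = ln2 / t½ = 0.693147 / 16.3 = 0.04252 h⁻¹
C = C₀ · e^(−k·t) = 3.442 × e^(−0.04252 × 5.74)
  = 3.442 × 0.7834 = 2.696 mg/L
Convert: 2.696 mg/L × 1000 = 2696 µg/L

2700 µg/L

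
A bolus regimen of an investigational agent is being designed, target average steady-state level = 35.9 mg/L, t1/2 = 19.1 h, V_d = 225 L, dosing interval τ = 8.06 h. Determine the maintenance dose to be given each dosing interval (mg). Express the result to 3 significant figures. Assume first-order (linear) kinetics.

k = ln2 / t½ = 0.693147 / 19.1 = 0.03629 h⁻¹
CL = k × Vd = 0.03629 × 225 = 8.165 L/h
At steady state, Dose/τ = Css × CL.
Dose = Css × CL × τ = 35.9 × 8.165 × 8.06 = 2363 mg

2360 mg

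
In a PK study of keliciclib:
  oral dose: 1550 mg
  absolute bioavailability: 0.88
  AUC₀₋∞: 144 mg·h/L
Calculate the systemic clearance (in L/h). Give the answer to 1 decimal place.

CL = F·Dose / AUC = 0.88 × 1550 / 144 = 9.472 L/h

9.5 L/h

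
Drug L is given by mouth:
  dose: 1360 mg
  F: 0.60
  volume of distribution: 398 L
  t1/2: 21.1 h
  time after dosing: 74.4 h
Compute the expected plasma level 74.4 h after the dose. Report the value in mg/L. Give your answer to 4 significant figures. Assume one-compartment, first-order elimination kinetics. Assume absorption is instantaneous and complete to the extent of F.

0.1780 mg/L

Amount reaching circulation = F × Dose = 0.60 × 1360 = 816.0 mg
C₀ = F·Dose / Vd = 816.0 / 398 = 2.050 mg/L
k = ln2 / t½ = 0.693147 / 21.1 = 0.03285 h⁻¹
C = C₀ · e^(−k·t) = 2.050 × e^(−0.03285 × 74.4)
  = 2.050 × 0.08681 = 0.1780 mg/L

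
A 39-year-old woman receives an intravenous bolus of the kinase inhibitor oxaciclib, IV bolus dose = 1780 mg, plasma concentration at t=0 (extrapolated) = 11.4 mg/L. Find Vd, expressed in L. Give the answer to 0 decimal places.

156 L

Vd = Dose / C₀ = 1780 / 11.4 = 156.1 L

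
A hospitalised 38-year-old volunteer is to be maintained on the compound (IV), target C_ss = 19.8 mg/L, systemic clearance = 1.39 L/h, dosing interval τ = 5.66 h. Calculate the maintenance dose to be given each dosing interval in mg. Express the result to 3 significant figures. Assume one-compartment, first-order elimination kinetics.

156 mg

At steady state, Dose/τ = Css × CL.
Dose = Css × CL × τ = 19.8 × 1.390 × 5.66 = 155.8 mg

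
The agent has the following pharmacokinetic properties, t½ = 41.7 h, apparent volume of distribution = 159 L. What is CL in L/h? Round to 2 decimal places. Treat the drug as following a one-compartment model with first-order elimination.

k = ln2 / t½ = 0.693147 / 41.7 = 0.01662 h⁻¹
CL = k × Vd = 0.01662 × 159 = 2.643 L/h

2.64 L/h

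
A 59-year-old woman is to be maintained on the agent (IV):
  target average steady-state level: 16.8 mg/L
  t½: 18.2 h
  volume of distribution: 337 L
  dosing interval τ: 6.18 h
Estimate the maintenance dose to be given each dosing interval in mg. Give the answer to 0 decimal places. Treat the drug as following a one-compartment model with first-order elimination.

1333 mg

k = ln2 / t½ = 0.693147 / 18.2 = 0.03809 h⁻¹
CL = k × Vd = 0.03809 × 337 = 12.84 L/h
At steady state, Dose/τ = Css × CL.
Dose = Css × CL × τ = 16.8 × 12.84 × 6.18 = 1333 mg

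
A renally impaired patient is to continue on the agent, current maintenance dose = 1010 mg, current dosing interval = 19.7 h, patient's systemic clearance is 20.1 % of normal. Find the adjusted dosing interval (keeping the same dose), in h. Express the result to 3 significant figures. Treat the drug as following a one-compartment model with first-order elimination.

To keep the same average steady-state level, dosing rate must scale with clearance.
CL ratio = 20.1 / 100 = 0.2010
New interval (same dose) = 19.7 / 0.2010 = 98.01 h

98.0 h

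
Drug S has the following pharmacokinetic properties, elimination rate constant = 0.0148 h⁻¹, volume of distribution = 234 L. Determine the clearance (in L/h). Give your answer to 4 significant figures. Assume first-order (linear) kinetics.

3.463 L/h

CL = k × Vd = 0.0148 × 234 = 3.463 L/h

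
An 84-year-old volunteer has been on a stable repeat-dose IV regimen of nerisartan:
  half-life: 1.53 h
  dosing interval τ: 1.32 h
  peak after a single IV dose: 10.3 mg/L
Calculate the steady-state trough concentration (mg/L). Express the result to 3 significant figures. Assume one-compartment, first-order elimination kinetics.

k = ln2 / t½ = 0.693147 / 1.53 = 0.4530 h⁻¹
e^(−kτ) = e^(−0.4530 × 1.32) = 0.5499
Accumulation ratio R = 1 / (1 − e^(−kτ)) = 1 / (1 − 0.5499) = 2.222
Steady-state trough = C₀ × R × e^(−kτ) = 10.3 × 2.222 × 0.5499 = 12.59 mg/L

12.6 mg/L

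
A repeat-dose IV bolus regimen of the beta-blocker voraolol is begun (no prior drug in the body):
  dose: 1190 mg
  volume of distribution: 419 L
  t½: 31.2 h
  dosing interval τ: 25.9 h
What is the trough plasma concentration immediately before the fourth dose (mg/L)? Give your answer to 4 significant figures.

3.001 mg/L

C₀ per dose = Dose / Vd = 1190 / 419 = 2.840 mg/L
k = ln2 / t½ = 0.693147 / 31.2 = 0.02222 h⁻¹
Fraction remaining after one interval: r = e^(−kτ) = e^(−0.02222 × 25.9) = 0.5624
Before dose 4, 3 doses have been given (aged 1τ, 2τ, 3τ).
C_trough = C₀ × (r + r² + … + r^3) = C₀ × r(1−r^3)/(1−r)
        = 2.840 × 0.5624 × (1 − 0.1779) / (1 − 0.5624) = 3.001 mg/L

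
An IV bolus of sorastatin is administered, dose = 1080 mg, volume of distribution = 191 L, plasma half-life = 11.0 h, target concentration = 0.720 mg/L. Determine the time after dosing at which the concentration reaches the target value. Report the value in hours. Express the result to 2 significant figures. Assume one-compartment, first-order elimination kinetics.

33 h

C₀ = Dose / Vd = 1080 / 191 = 5.654 mg/L
k = ln2 / t½ = 0.693147 / 11.0 = 0.06301 h⁻¹
t = ln(C₀ / C) / k = ln(5.654 / 0.720) / 0.06301
  = ln(7.853) / 0.06301 = 2.061 / 0.06301 = 32.71 h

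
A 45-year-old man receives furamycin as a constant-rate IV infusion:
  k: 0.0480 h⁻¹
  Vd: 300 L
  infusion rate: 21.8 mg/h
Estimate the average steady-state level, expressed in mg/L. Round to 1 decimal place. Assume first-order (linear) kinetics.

1.5 mg/L

CL = k × Vd = 0.04800 × 300 = 14.40 L/h
At steady state Css = R₀ / CL = 21.8 / 14.40 = 1.514 mg/L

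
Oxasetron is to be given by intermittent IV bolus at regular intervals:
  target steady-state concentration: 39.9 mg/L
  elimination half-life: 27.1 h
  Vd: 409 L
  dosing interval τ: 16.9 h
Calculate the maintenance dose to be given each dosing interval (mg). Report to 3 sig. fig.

7050 mg

k = ln2 / t½ = 0.693147 / 27.1 = 0.02558 h⁻¹
CL = k × Vd = 0.02558 × 409 = 10.46 L/h
At steady state, Dose/τ = Css × CL.
Dose = Css × CL × τ = 39.9 × 10.46 × 16.9 = 7053 mg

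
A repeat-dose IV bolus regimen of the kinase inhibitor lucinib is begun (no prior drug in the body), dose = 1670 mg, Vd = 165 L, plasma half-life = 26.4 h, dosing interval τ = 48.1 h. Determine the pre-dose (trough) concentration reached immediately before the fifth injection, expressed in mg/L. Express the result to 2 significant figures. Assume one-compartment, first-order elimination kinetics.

C₀ per dose = Dose / Vd = 1670 / 165 = 10.12 mg/L
k = ln2 / t½ = 0.693147 / 26.4 = 0.02626 h⁻¹
Fraction remaining after one interval: r = e^(−kτ) = e^(−0.02626 × 48.1) = 0.2828
Before dose 5, 4 doses have been given (aged 1τ, 2τ, 3τ, 4τ).
C_trough = C₀ × (r + r² + … + r^4) = C₀ × r(1−r^4)/(1−r)
        = 10.12 × 0.2828 × (1 − 0.006396) / (1 − 0.2828) = 3.965 mg/L

4.0 mg/L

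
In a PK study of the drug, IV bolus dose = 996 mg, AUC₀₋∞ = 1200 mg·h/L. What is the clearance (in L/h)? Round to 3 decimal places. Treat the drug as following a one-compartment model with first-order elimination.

0.830 L/h

CL = Dose / AUC = 996 / 1200 = 0.8300 L/h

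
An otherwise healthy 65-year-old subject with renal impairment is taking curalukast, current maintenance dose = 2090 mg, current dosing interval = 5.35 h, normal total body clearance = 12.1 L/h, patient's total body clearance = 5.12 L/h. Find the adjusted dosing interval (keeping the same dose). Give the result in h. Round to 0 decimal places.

13 h

To keep the same average steady-state level, dosing rate must scale with clearance.
CL ratio = 5.12 / 12.1 = 0.4231
New interval (same dose) = 5.35 / 0.4231 = 12.64 h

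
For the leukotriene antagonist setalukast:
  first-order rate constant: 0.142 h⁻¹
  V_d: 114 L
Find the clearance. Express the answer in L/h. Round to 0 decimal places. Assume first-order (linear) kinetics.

CL = k × Vd = 0.142 × 114 = 16.19 L/h

16 L/h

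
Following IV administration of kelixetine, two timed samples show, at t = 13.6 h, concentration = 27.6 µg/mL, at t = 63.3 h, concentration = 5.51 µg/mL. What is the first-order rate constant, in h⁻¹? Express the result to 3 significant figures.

0.0324 h⁻¹

k = ln(C₁/C₂) / (t₂ − t₁) = ln(27.6/5.51) / (63.3 − 13.6)
  = 1.611 / 49.70 = 0.03241 h⁻¹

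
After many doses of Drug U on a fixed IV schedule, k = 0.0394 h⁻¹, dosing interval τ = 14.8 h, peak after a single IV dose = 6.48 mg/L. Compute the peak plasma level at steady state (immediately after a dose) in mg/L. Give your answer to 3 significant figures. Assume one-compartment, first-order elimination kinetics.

e^(−kτ) = e^(−0.03940 × 14.8) = 0.5582
Accumulation ratio R = 1 / (1 − e^(−kτ)) = 1 / (1 − 0.5582) = 2.263
Steady-state peak = C₀ × R = 6.48 × 2.263 = 14.66 mg/L

14.7 mg/L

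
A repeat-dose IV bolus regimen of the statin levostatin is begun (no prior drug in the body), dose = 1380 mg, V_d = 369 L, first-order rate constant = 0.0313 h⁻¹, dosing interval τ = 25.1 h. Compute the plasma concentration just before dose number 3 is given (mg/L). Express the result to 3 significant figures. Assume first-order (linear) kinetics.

2.48 mg/L

C₀ per dose = Dose / Vd = 1380 / 369 = 3.740 mg/L
Fraction remaining after one interval: r = e^(−kτ) = e^(−0.03130 × 25.1) = 0.4558
Before dose 3, 2 doses have been given (aged 1τ, 2τ).
C_trough = C₀ × (r + r²) = 3.740 × (0.4558 + 0.2078) = 2.482 mg/L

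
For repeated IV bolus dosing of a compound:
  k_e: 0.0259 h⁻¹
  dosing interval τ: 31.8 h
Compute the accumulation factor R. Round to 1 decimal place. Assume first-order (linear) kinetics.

e^(−kτ) = e^(−0.02590 × 31.8) = 0.4388
Accumulation ratio R = 1 / (1 − e^(−kτ)) = 1 / (1 − 0.4388) = 1.782

1.8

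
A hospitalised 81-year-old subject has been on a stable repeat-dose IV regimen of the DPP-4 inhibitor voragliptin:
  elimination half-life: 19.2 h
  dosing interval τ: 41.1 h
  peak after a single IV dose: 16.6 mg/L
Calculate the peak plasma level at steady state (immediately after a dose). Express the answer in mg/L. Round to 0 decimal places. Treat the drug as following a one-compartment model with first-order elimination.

21 mg/L

k = ln2 / t½ = 0.693147 / 19.2 = 0.03610 h⁻¹
e^(−kτ) = e^(−0.03610 × 41.1) = 0.2268
Accumulation ratio R = 1 / (1 − e^(−kτ)) = 1 / (1 − 0.2268) = 1.293
Steady-state peak = C₀ × R = 16.6 × 1.293 = 21.46 mg/L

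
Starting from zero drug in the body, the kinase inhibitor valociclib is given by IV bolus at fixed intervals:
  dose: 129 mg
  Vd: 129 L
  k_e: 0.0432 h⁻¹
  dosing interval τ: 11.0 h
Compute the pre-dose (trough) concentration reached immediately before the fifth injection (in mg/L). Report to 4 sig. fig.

1.398 mg/L

C₀ per dose = Dose / Vd = 129 / 129 = 1.000 mg/L
Fraction remaining after one interval: r = e^(−kτ) = e^(−0.04320 × 11.0) = 0.6218
Before dose 5, 4 doses have been given (aged 1τ, 2τ, 3τ, 4τ).
C_trough = C₀ × (r + r² + … + r^4) = C₀ × r(1−r^4)/(1−r)
        = 1.000 × 0.6218 × (1 − 0.1495) / (1 − 0.6218) = 1.398 mg/L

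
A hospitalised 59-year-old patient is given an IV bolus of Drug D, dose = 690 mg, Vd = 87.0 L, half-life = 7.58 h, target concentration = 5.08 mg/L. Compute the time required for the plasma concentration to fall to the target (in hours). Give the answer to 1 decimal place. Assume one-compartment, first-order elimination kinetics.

4.9 h

C₀ = Dose / Vd = 690.0 / 87.0 = 7.931 mg/L
k = ln2 / t½ = 0.693147 / 7.58 = 0.09144 h⁻¹
t = ln(C₀ / C) / k = ln(7.931 / 5.08) / 0.09144
  = ln(1.561) / 0.09144 = 0.4453 / 0.09144 = 4.870 h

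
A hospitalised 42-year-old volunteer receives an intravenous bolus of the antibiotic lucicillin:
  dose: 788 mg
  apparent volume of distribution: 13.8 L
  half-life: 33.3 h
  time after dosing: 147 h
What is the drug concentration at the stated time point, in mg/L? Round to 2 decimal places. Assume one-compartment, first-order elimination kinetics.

C₀ = Dose / Vd = 788.0 / 13.8 = 57.10 mg/L
k = ln2 / t½ = 0.693147 / 33.3 = 0.02082 h⁻¹
C = C₀ · e^(−k·t) = 57.10 × e^(−0.02082 × 147)
  = 57.10 × 0.04686 = 2.676 mg/L

2.68 mg/L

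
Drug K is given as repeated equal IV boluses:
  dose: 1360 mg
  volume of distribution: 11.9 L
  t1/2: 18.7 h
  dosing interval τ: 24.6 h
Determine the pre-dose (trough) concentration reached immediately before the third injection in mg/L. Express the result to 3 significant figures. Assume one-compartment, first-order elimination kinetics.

C₀ per dose = Dose / Vd = 1360 / 11.9 = 114.3 mg/L
k = ln2 / t½ = 0.693147 / 18.7 = 0.03707 h⁻¹
Fraction remaining after one interval: r = e^(−kτ) = e^(−0.03707 × 24.6) = 0.4018
Before dose 3, 2 doses have been given (aged 1τ, 2τ).
C_trough = C₀ × (r + r²) = 114.3 × (0.4018 + 0.1614) = 64.37 mg/L

64.4 mg/L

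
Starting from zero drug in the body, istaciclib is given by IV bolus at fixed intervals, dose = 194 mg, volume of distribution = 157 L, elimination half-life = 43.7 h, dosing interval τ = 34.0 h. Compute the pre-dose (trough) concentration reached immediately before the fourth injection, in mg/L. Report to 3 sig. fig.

1.39 mg/L

C₀ per dose = Dose / Vd = 194 / 157 = 1.236 mg/L
k = ln2 / t½ = 0.693147 / 43.7 = 0.01586 h⁻¹
Fraction remaining after one interval: r = e^(−kτ) = e^(−0.01586 × 34.0) = 0.5832
Before dose 4, 3 doses have been given (aged 1τ, 2τ, 3τ).
C_trough = C₀ × (r + r² + … + r^3) = C₀ × r(1−r^3)/(1−r)
        = 1.236 × 0.5832 × (1 − 0.1984) / (1 − 0.5832) = 1.386 mg/L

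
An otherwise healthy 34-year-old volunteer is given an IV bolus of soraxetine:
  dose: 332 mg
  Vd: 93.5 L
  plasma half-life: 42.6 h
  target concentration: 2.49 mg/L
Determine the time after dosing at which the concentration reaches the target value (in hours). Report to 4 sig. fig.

21.81 h

C₀ = Dose / Vd = 332.0 / 93.5 = 3.551 mg/L
k = ln2 / t½ = 0.693147 / 42.6 = 0.01627 h⁻¹
t = ln(C₀ / C) / k = ln(3.551 / 2.49) / 0.01627
  = ln(1.426) / 0.01627 = 0.3549 / 0.01627 = 21.81 h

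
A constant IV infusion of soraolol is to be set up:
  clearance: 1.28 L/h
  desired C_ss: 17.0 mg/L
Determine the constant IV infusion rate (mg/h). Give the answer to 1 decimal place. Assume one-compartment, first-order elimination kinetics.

At steady state, infusion rate R₀ = Css × CL = 17.0 × 1.280 = 21.76 mg/h

21.8 mg/h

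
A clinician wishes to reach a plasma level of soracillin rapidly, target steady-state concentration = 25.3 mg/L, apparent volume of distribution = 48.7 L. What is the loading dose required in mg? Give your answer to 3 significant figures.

1230 mg

LD = Css × Vd = 25.3 × 48.7 = 1232 mg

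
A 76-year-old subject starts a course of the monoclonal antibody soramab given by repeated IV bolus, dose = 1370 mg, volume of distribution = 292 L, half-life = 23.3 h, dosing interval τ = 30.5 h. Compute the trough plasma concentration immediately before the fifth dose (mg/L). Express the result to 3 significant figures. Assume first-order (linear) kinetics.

3.09 mg/L

C₀ per dose = Dose / Vd = 1370 / 292 = 4.692 mg/L
k = ln2 / t½ = 0.693147 / 23.3 = 0.02975 h⁻¹
Fraction remaining after one interval: r = e^(−kτ) = e^(−0.02975 × 30.5) = 0.4036
Before dose 5, 4 doses have been given (aged 1τ, 2τ, 3τ, 4τ).
C_trough = C₀ × (r + r² + … + r^4) = C₀ × r(1−r^4)/(1−r)
        = 4.692 × 0.4036 × (1 − 0.02653) / (1 − 0.4036) = 3.091 mg/L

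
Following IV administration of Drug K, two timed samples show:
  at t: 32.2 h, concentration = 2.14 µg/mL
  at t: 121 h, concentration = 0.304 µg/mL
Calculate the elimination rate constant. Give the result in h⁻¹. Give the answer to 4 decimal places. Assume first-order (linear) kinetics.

k = ln(C₁/C₂) / (t₂ − t₁) = ln(2.14/0.304) / (121 − 32.2)
  = 1.952 / 88.80 = 0.02198 h⁻¹

0.0220 h⁻¹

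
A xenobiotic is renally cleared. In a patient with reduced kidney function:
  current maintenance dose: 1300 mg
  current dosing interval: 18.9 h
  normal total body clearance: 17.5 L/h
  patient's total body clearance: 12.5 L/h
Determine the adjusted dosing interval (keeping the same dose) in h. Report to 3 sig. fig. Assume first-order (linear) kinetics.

To keep the same average steady-state level, dosing rate must scale with clearance.
CL ratio = 12.5 / 17.5 = 0.7143
New interval (same dose) = 18.9 / 0.7143 = 26.46 h

26.5 h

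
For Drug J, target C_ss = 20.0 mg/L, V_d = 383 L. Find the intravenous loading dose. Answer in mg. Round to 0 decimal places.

LD = Css × Vd = 20.0 × 383 = 7660 mg

7660 mg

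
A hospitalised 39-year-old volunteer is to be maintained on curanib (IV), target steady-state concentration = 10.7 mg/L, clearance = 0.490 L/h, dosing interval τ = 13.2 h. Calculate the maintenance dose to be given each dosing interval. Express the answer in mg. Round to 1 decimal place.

69.2 mg

At steady state, Dose/τ = Css × CL.
Dose = Css × CL × τ = 10.7 × 0.4900 × 13.2 = 69.21 mg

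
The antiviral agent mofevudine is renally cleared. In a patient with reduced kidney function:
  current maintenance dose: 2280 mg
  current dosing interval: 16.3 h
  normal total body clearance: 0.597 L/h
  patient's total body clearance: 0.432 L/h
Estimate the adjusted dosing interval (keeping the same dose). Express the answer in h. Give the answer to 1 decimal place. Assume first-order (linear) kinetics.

To keep the same average steady-state level, dosing rate must scale with clearance.
CL ratio = 0.432 / 0.597 = 0.7236
New interval (same dose) = 16.3 / 0.7236 = 22.53 h

22.5 h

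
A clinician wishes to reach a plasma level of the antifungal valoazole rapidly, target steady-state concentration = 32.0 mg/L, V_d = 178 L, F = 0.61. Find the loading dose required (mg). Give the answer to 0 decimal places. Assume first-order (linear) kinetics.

9338 mg

LD = Css × Vd / F = 32.0 × 178 / 0.61 = 9338 mg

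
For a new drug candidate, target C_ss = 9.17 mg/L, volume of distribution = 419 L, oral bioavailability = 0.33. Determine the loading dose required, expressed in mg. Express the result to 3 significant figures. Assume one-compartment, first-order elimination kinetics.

11600 mg

LD = Css × Vd / F = 9.17 × 419 / 0.33 = 11640 mg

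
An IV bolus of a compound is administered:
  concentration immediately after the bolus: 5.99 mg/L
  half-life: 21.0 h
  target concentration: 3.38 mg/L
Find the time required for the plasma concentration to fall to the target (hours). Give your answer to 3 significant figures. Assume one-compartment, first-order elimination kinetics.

17.3 h

k = ln2 / t½ = 0.693147 / 21.0 = 0.03301 h⁻¹
t = ln(C₀ / C) / k = ln(5.990 / 3.38) / 0.03301
  = ln(1.772) / 0.03301 = 0.5721 / 0.03301 = 17.33 h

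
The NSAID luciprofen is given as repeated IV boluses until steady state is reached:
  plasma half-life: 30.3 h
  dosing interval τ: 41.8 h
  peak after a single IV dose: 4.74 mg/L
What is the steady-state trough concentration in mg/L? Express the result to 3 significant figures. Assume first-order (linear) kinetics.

2.96 mg/L

k = ln2 / t½ = 0.693147 / 30.3 = 0.02288 h⁻¹
e^(−kτ) = e^(−0.02288 × 41.8) = 0.3843
Accumulation ratio R = 1 / (1 − e^(−kτ)) = 1 / (1 − 0.3843) = 1.624
Steady-state trough = C₀ × R × e^(−kτ) = 4.74 × 1.624 × 0.3843 = 2.958 mg/L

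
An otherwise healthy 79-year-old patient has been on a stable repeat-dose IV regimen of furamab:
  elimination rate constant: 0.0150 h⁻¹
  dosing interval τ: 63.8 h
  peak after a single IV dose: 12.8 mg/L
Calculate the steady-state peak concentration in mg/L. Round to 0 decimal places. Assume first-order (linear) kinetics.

e^(−kτ) = e^(−0.01500 × 63.8) = 0.3840
Accumulation ratio R = 1 / (1 − e^(−kτ)) = 1 / (1 − 0.3840) = 1.623
Steady-state peak = C₀ × R = 12.8 × 1.623 = 20.77 mg/L

21 mg/L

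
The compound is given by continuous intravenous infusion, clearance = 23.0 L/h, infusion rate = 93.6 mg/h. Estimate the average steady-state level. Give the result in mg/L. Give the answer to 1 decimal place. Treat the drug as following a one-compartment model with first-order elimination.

4.1 mg/L

At steady state Css = R₀ / CL = 93.6 / 23.00 = 4.070 mg/L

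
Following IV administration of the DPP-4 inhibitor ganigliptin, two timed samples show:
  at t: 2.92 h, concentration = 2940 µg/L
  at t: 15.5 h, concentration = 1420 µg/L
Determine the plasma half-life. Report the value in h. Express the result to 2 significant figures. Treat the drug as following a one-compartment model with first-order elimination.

12 h

k = ln(C₁/C₂) / (t₂ − t₁) = ln(2940/1420) / (15.5 − 2.92)
  = 0.7278 / 12.58 = 0.05785 h⁻¹
t½ = ln2 / k = 0.693147 / 0.05785 = 11.98 h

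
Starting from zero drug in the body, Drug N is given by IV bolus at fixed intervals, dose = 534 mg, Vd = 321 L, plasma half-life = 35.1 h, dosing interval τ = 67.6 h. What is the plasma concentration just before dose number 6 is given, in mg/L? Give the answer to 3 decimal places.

C₀ per dose = Dose / Vd = 534 / 321 = 1.664 mg/L
k = ln2 / t½ = 0.693147 / 35.1 = 0.01975 h⁻¹
Fraction remaining after one interval: r = e^(−kτ) = e^(−0.01975 × 67.6) = 0.2631
Before dose 6, 5 doses have been given (aged 1τ, 2τ, 3τ, 4τ, 5τ).
C_trough = C₀ × (r + r² + … + r^5) = C₀ × r(1−r^5)/(1−r)
        = 1.664 × 0.2631 × (1 − 0.001261) / (1 − 0.2631) = 0.5934 mg/L

0.593 mg/L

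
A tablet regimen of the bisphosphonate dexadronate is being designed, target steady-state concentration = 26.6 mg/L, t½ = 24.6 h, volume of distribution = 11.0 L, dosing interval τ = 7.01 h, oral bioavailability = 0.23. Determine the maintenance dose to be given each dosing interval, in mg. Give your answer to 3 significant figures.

251 mg

k = ln2 / t½ = 0.693147 / 24.6 = 0.02818 h⁻¹
CL = k × Vd = 0.02818 × 11.0 = 0.3100 L/h
At steady state, F × (Dose/τ) = Css × CL.
Dose = Css × CL × τ / F = 26.6 × 0.3100 × 7.01 / 0.23 = 251.3 mg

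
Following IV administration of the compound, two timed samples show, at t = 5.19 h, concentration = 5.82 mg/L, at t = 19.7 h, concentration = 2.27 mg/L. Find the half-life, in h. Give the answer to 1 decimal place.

k = ln(C₁/C₂) / (t₂ − t₁) = ln(5.82/2.27) / (19.7 − 5.19)
  = 0.9415 / 14.51 = 0.06489 h⁻¹
t½ = ln2 / k = 0.693147 / 0.06489 = 10.68 h

10.7 h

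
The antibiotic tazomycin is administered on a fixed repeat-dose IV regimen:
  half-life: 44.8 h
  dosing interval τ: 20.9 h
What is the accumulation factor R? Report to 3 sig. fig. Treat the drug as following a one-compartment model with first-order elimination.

3.62

k = ln2 / t½ = 0.693147 / 44.8 = 0.01547 h⁻¹
e^(−kτ) = e^(−0.01547 × 20.9) = 0.7237
Accumulation ratio R = 1 / (1 − e^(−kτ)) = 1 / (1 − 0.7237) = 3.619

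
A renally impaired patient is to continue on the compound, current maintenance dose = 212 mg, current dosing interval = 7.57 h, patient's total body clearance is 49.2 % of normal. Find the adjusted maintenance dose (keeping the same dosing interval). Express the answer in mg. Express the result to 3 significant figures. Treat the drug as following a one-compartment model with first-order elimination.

To keep the same average steady-state level, dosing rate must scale with clearance.
CL ratio = 49.2 / 100 = 0.4920
New dose (same interval) = 212 × 0.4920 = 104.3 mg

104 mg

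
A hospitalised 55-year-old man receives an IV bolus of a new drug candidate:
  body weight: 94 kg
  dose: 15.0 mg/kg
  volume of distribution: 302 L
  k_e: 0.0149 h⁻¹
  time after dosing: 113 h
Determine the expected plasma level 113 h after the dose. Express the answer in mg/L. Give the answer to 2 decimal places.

0.87 mg/L

Total dose = 15.0 × 94 = 1410 mg
C₀ = Dose / Vd = 1410 / 302 = 4.669 mg/L
C = C₀ · e^(−k·t) = 4.669 × e^(−0.01490 × 113)
  = 4.669 × 0.1857 = 0.8670 mg/L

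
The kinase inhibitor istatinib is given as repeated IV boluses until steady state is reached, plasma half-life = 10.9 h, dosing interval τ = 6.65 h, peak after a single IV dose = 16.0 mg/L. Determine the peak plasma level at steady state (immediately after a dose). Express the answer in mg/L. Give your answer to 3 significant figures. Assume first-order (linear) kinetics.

k = ln2 / t½ = 0.693147 / 10.9 = 0.06359 h⁻¹
e^(−kτ) = e^(−0.06359 × 6.65) = 0.6552
Accumulation ratio R = 1 / (1 − e^(−kτ)) = 1 / (1 − 0.6552) = 2.900
Steady-state peak = C₀ × R = 16.0 × 2.900 = 46.40 mg/L

46.4 mg/L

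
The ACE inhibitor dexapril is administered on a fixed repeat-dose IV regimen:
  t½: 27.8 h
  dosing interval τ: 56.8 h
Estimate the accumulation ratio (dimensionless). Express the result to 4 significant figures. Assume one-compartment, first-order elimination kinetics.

k = ln2 / t½ = 0.693147 / 27.8 = 0.02493 h⁻¹
e^(−kτ) = e^(−0.02493 × 56.8) = 0.2427
Accumulation ratio R = 1 / (1 − e^(−kτ)) = 1 / (1 − 0.2427) = 1.320

1.320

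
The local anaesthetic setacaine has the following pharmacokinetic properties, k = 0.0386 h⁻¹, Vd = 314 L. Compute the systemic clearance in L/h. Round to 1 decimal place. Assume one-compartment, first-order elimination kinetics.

CL = k × Vd = 0.0386 × 314 = 12.12 L/h

12.1 L/h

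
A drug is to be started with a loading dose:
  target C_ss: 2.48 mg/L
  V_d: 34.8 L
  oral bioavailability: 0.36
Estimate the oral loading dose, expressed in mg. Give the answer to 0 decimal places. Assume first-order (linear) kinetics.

240 mg

LD = Css × Vd / F = 2.48 × 34.8 / 0.36 = 239.7 mg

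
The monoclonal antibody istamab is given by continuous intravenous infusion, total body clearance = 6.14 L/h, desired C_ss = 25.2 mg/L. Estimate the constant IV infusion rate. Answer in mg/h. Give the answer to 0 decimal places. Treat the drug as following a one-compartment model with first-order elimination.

155 mg/h

At steady state, infusion rate R₀ = Css × CL = 25.2 × 6.140 = 154.7 mg/h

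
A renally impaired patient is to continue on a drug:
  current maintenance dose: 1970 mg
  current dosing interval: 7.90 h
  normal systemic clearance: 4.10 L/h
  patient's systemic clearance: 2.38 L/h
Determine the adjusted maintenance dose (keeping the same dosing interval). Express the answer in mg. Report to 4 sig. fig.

1144 mg

To keep the same average steady-state level, dosing rate must scale with clearance.
CL ratio = 2.38 / 4.10 = 0.5805
New dose (same interval) = 1970 × 0.5805 = 1144 mg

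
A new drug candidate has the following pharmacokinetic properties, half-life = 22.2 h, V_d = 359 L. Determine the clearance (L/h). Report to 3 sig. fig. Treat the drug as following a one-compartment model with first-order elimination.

11.2 L/h

k = ln2 / t½ = 0.693147 / 22.2 = 0.03122 h⁻¹
CL = k × Vd = 0.03122 × 359 = 11.21 L/h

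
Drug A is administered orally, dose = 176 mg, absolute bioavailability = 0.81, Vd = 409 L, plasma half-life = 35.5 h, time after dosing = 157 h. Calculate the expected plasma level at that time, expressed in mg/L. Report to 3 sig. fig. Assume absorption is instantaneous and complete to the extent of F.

0.0163 mg/L

Amount reaching circulation = F × Dose = 0.81 × 176.0 = 142.6 mg
C₀ = F·Dose / Vd = 142.6 / 409 = 0.3487 mg/L
k = ln2 / t½ = 0.693147 / 35.5 = 0.01953 h⁻¹
C = C₀ · e^(−k·t) = 0.3487 × e^(−0.01953 × 157)
  = 0.3487 × 0.04660 = 0.01625 mg/L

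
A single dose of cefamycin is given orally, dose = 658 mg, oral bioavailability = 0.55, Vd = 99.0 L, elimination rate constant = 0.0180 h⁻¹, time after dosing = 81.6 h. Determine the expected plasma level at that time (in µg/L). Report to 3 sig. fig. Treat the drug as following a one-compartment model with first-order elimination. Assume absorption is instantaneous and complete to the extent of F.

842 µg/L

Amount reaching circulation = F × Dose = 0.55 × 658.0 = 361.9 mg
C₀ = F·Dose / Vd = 361.9 / 99.0 = 3.656 mg/L
C = C₀ · e^(−k·t) = 3.656 × e^(−0.01800 × 81.6)
  = 3.656 × 0.2302 = 0.8416 mg/L
Convert: 0.8416 mg/L × 1000 = 841.6 µg/L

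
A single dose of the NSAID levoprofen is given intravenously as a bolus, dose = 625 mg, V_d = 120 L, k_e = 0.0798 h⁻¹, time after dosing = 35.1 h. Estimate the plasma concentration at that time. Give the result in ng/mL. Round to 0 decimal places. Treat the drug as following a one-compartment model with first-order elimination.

316 ng/mL

C₀ = Dose / Vd = 625.0 / 120 = 5.208 mg/L
C = C₀ · e^(−k·t) = 5.208 × e^(−0.07980 × 35.1)
  = 5.208 × 0.06075 = 0.3164 mg/L
Convert: 0.3164 mg/L × 1000 = 316.4 ng/mL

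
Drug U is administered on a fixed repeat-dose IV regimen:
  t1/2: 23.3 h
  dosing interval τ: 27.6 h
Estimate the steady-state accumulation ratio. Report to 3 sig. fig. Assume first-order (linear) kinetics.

k = ln2 / t½ = 0.693147 / 23.3 = 0.02975 h⁻¹
e^(−kτ) = e^(−0.02975 × 27.6) = 0.4399
Accumulation ratio R = 1 / (1 − e^(−kτ)) = 1 / (1 − 0.4399) = 1.785

1.79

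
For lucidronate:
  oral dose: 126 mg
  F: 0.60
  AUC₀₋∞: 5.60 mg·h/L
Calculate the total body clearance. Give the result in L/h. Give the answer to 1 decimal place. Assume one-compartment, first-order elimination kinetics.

CL = F·Dose / AUC = 0.60 × 126 / 5.60 = 13.50 L/h

13.5 L/h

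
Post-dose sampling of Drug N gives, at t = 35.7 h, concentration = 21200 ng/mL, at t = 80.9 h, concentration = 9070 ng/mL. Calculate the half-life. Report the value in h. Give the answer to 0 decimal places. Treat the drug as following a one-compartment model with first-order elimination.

37 h

k = ln(C₁/C₂) / (t₂ − t₁) = ln(21200/9070) / (80.9 − 35.7)
  = 0.8490 / 45.20 = 0.01878 h⁻¹
t½ = ln2 / k = 0.693147 / 0.01878 = 36.91 h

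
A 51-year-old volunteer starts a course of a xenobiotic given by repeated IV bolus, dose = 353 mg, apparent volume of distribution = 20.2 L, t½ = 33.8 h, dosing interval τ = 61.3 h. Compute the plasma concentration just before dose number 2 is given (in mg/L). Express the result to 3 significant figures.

C₀ per dose = Dose / Vd = 353 / 20.2 = 17.48 mg/L
k = ln2 / t½ = 0.693147 / 33.8 = 0.02051 h⁻¹
Fraction remaining after one interval: r = e^(−kτ) = e^(−0.02051 × 61.3) = 0.2844
Before dose 2, 1 dose has been given (aged 1τ).
C_trough = C₀ × r = 17.48 × 0.2844 = 4.971 mg/L

4.97 mg/L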